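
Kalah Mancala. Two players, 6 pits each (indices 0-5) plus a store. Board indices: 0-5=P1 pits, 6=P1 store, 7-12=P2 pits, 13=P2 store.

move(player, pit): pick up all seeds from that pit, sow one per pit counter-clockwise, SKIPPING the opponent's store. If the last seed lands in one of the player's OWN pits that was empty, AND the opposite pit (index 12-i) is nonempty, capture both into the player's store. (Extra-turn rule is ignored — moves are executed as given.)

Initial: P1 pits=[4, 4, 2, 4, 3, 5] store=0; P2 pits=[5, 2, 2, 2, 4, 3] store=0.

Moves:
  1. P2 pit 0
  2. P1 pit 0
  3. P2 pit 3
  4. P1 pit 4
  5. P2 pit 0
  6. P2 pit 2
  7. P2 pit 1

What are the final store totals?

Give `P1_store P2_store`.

Move 1: P2 pit0 -> P1=[4,4,2,4,3,5](0) P2=[0,3,3,3,5,4](0)
Move 2: P1 pit0 -> P1=[0,5,3,5,4,5](0) P2=[0,3,3,3,5,4](0)
Move 3: P2 pit3 -> P1=[0,5,3,5,4,5](0) P2=[0,3,3,0,6,5](1)
Move 4: P1 pit4 -> P1=[0,5,3,5,0,6](1) P2=[1,4,3,0,6,5](1)
Move 5: P2 pit0 -> P1=[0,5,3,5,0,6](1) P2=[0,5,3,0,6,5](1)
Move 6: P2 pit2 -> P1=[0,5,3,5,0,6](1) P2=[0,5,0,1,7,6](1)
Move 7: P2 pit1 -> P1=[0,5,3,5,0,6](1) P2=[0,0,1,2,8,7](2)

Answer: 1 2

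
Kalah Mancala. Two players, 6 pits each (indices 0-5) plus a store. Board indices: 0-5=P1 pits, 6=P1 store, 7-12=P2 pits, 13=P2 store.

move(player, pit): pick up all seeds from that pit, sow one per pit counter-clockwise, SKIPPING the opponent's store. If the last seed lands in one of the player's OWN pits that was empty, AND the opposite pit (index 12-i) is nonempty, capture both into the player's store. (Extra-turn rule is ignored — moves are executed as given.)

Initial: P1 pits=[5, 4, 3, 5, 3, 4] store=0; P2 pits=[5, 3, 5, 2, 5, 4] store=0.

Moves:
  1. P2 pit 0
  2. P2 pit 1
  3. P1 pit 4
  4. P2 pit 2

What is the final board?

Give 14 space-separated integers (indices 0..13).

Move 1: P2 pit0 -> P1=[5,4,3,5,3,4](0) P2=[0,4,6,3,6,5](0)
Move 2: P2 pit1 -> P1=[5,4,3,5,3,4](0) P2=[0,0,7,4,7,6](0)
Move 3: P1 pit4 -> P1=[5,4,3,5,0,5](1) P2=[1,0,7,4,7,6](0)
Move 4: P2 pit2 -> P1=[6,5,4,5,0,5](1) P2=[1,0,0,5,8,7](1)

Answer: 6 5 4 5 0 5 1 1 0 0 5 8 7 1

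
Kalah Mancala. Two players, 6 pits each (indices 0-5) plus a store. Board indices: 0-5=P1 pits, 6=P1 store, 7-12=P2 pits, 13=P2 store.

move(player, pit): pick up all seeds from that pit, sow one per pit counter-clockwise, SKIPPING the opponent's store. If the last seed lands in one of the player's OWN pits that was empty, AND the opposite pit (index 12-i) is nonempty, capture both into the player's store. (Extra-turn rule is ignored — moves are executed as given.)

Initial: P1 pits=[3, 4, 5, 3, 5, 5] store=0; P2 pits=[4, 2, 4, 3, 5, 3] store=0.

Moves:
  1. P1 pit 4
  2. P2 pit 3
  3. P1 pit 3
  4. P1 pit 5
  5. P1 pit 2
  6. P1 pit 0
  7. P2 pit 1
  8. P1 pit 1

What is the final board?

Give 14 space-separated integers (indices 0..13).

Move 1: P1 pit4 -> P1=[3,4,5,3,0,6](1) P2=[5,3,5,3,5,3](0)
Move 2: P2 pit3 -> P1=[3,4,5,3,0,6](1) P2=[5,3,5,0,6,4](1)
Move 3: P1 pit3 -> P1=[3,4,5,0,1,7](2) P2=[5,3,5,0,6,4](1)
Move 4: P1 pit5 -> P1=[3,4,5,0,1,0](3) P2=[6,4,6,1,7,5](1)
Move 5: P1 pit2 -> P1=[3,4,0,1,2,1](4) P2=[7,4,6,1,7,5](1)
Move 6: P1 pit0 -> P1=[0,5,1,2,2,1](4) P2=[7,4,6,1,7,5](1)
Move 7: P2 pit1 -> P1=[0,5,1,2,2,1](4) P2=[7,0,7,2,8,6](1)
Move 8: P1 pit1 -> P1=[0,0,2,3,3,2](5) P2=[7,0,7,2,8,6](1)

Answer: 0 0 2 3 3 2 5 7 0 7 2 8 6 1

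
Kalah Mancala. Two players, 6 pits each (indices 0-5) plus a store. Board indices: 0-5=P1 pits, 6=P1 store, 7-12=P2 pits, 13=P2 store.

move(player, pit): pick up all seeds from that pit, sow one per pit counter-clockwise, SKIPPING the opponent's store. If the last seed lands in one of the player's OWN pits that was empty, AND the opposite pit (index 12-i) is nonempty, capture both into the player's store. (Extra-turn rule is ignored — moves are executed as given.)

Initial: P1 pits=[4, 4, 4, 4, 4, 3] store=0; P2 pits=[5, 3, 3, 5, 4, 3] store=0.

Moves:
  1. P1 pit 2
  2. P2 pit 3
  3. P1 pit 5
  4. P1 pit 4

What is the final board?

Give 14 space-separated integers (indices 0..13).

Answer: 5 5 0 5 0 1 3 7 5 5 0 5 4 1

Derivation:
Move 1: P1 pit2 -> P1=[4,4,0,5,5,4](1) P2=[5,3,3,5,4,3](0)
Move 2: P2 pit3 -> P1=[5,5,0,5,5,4](1) P2=[5,3,3,0,5,4](1)
Move 3: P1 pit5 -> P1=[5,5,0,5,5,0](2) P2=[6,4,4,0,5,4](1)
Move 4: P1 pit4 -> P1=[5,5,0,5,0,1](3) P2=[7,5,5,0,5,4](1)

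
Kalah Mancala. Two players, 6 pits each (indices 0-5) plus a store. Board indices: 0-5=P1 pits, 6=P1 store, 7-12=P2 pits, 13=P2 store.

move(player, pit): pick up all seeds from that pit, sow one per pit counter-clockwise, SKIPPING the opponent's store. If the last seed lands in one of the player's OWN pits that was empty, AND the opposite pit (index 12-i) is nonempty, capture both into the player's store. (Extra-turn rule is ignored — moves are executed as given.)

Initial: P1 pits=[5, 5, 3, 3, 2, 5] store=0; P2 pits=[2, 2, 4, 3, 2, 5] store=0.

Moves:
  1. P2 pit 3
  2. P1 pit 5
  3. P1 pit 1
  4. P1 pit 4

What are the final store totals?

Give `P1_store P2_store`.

Answer: 3 1

Derivation:
Move 1: P2 pit3 -> P1=[5,5,3,3,2,5](0) P2=[2,2,4,0,3,6](1)
Move 2: P1 pit5 -> P1=[5,5,3,3,2,0](1) P2=[3,3,5,1,3,6](1)
Move 3: P1 pit1 -> P1=[5,0,4,4,3,1](2) P2=[3,3,5,1,3,6](1)
Move 4: P1 pit4 -> P1=[5,0,4,4,0,2](3) P2=[4,3,5,1,3,6](1)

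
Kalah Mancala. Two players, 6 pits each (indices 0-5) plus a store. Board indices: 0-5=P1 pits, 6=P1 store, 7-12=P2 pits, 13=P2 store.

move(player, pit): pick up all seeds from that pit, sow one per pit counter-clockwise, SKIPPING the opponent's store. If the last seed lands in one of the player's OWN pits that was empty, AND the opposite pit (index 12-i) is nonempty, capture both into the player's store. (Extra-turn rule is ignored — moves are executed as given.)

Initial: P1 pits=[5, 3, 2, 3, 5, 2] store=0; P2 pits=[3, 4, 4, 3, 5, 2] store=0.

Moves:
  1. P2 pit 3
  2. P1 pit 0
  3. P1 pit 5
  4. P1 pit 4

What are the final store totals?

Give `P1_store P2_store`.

Move 1: P2 pit3 -> P1=[5,3,2,3,5,2](0) P2=[3,4,4,0,6,3](1)
Move 2: P1 pit0 -> P1=[0,4,3,4,6,3](0) P2=[3,4,4,0,6,3](1)
Move 3: P1 pit5 -> P1=[0,4,3,4,6,0](1) P2=[4,5,4,0,6,3](1)
Move 4: P1 pit4 -> P1=[0,4,3,4,0,1](2) P2=[5,6,5,1,6,3](1)

Answer: 2 1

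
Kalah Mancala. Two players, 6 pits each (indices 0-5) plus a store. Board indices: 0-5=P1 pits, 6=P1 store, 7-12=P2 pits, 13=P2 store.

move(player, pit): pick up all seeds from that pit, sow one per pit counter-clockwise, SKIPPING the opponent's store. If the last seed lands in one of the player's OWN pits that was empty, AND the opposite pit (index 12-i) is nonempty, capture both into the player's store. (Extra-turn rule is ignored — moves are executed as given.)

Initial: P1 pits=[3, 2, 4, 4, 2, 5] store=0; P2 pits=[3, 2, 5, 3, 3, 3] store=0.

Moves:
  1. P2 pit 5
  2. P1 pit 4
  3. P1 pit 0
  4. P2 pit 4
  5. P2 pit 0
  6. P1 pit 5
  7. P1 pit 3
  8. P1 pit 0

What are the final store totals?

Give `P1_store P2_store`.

Answer: 6 2

Derivation:
Move 1: P2 pit5 -> P1=[4,3,4,4,2,5](0) P2=[3,2,5,3,3,0](1)
Move 2: P1 pit4 -> P1=[4,3,4,4,0,6](1) P2=[3,2,5,3,3,0](1)
Move 3: P1 pit0 -> P1=[0,4,5,5,0,6](4) P2=[3,0,5,3,3,0](1)
Move 4: P2 pit4 -> P1=[1,4,5,5,0,6](4) P2=[3,0,5,3,0,1](2)
Move 5: P2 pit0 -> P1=[1,4,5,5,0,6](4) P2=[0,1,6,4,0,1](2)
Move 6: P1 pit5 -> P1=[1,4,5,5,0,0](5) P2=[1,2,7,5,1,1](2)
Move 7: P1 pit3 -> P1=[1,4,5,0,1,1](6) P2=[2,3,7,5,1,1](2)
Move 8: P1 pit0 -> P1=[0,5,5,0,1,1](6) P2=[2,3,7,5,1,1](2)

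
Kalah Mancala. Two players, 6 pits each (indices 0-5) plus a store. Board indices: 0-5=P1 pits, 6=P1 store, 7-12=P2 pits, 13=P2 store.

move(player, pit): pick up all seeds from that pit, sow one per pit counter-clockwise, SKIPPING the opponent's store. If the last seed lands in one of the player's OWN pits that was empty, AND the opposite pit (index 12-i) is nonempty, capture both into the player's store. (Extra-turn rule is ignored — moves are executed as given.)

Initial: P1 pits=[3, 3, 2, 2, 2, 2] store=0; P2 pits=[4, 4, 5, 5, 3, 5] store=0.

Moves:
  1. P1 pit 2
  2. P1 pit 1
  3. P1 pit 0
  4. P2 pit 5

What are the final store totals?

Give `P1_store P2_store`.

Answer: 0 1

Derivation:
Move 1: P1 pit2 -> P1=[3,3,0,3,3,2](0) P2=[4,4,5,5,3,5](0)
Move 2: P1 pit1 -> P1=[3,0,1,4,4,2](0) P2=[4,4,5,5,3,5](0)
Move 3: P1 pit0 -> P1=[0,1,2,5,4,2](0) P2=[4,4,5,5,3,5](0)
Move 4: P2 pit5 -> P1=[1,2,3,6,4,2](0) P2=[4,4,5,5,3,0](1)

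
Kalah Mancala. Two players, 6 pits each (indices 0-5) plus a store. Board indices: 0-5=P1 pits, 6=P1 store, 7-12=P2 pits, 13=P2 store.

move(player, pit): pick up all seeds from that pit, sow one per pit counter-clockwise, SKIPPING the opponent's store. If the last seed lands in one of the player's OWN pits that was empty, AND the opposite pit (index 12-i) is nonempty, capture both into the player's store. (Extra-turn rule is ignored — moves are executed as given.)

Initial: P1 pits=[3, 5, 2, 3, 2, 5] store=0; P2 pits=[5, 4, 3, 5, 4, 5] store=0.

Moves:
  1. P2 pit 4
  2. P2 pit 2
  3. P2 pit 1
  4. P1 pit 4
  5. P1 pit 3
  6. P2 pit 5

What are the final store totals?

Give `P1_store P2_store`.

Answer: 2 2

Derivation:
Move 1: P2 pit4 -> P1=[4,6,2,3,2,5](0) P2=[5,4,3,5,0,6](1)
Move 2: P2 pit2 -> P1=[4,6,2,3,2,5](0) P2=[5,4,0,6,1,7](1)
Move 3: P2 pit1 -> P1=[4,6,2,3,2,5](0) P2=[5,0,1,7,2,8](1)
Move 4: P1 pit4 -> P1=[4,6,2,3,0,6](1) P2=[5,0,1,7,2,8](1)
Move 5: P1 pit3 -> P1=[4,6,2,0,1,7](2) P2=[5,0,1,7,2,8](1)
Move 6: P2 pit5 -> P1=[5,7,3,1,2,8](2) P2=[6,0,1,7,2,0](2)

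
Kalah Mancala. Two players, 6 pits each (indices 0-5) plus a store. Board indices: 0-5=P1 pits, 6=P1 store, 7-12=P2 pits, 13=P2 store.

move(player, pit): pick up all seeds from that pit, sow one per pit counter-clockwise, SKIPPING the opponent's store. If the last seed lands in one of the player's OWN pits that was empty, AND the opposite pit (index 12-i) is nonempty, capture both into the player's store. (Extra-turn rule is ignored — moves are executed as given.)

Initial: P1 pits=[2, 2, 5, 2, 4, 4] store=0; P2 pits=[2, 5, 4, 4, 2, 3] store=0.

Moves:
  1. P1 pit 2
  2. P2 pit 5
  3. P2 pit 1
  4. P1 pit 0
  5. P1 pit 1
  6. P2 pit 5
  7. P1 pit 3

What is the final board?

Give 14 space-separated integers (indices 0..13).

Move 1: P1 pit2 -> P1=[2,2,0,3,5,5](1) P2=[3,5,4,4,2,3](0)
Move 2: P2 pit5 -> P1=[3,3,0,3,5,5](1) P2=[3,5,4,4,2,0](1)
Move 3: P2 pit1 -> P1=[3,3,0,3,5,5](1) P2=[3,0,5,5,3,1](2)
Move 4: P1 pit0 -> P1=[0,4,1,4,5,5](1) P2=[3,0,5,5,3,1](2)
Move 5: P1 pit1 -> P1=[0,0,2,5,6,6](1) P2=[3,0,5,5,3,1](2)
Move 6: P2 pit5 -> P1=[0,0,2,5,6,6](1) P2=[3,0,5,5,3,0](3)
Move 7: P1 pit3 -> P1=[0,0,2,0,7,7](2) P2=[4,1,5,5,3,0](3)

Answer: 0 0 2 0 7 7 2 4 1 5 5 3 0 3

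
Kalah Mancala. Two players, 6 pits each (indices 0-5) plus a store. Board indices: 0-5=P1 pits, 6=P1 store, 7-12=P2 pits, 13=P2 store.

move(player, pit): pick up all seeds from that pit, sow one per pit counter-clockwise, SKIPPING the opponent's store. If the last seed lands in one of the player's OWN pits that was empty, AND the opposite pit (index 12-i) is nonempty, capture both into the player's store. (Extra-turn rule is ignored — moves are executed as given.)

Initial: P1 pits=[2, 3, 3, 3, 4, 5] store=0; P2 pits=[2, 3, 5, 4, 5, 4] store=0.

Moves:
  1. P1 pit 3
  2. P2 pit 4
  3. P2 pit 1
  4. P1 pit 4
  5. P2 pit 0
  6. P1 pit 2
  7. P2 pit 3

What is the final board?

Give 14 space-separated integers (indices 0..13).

Move 1: P1 pit3 -> P1=[2,3,3,0,5,6](1) P2=[2,3,5,4,5,4](0)
Move 2: P2 pit4 -> P1=[3,4,4,0,5,6](1) P2=[2,3,5,4,0,5](1)
Move 3: P2 pit1 -> P1=[3,0,4,0,5,6](1) P2=[2,0,6,5,0,5](6)
Move 4: P1 pit4 -> P1=[3,0,4,0,0,7](2) P2=[3,1,7,5,0,5](6)
Move 5: P2 pit0 -> P1=[3,0,4,0,0,7](2) P2=[0,2,8,6,0,5](6)
Move 6: P1 pit2 -> P1=[3,0,0,1,1,8](3) P2=[0,2,8,6,0,5](6)
Move 7: P2 pit3 -> P1=[4,1,1,1,1,8](3) P2=[0,2,8,0,1,6](7)

Answer: 4 1 1 1 1 8 3 0 2 8 0 1 6 7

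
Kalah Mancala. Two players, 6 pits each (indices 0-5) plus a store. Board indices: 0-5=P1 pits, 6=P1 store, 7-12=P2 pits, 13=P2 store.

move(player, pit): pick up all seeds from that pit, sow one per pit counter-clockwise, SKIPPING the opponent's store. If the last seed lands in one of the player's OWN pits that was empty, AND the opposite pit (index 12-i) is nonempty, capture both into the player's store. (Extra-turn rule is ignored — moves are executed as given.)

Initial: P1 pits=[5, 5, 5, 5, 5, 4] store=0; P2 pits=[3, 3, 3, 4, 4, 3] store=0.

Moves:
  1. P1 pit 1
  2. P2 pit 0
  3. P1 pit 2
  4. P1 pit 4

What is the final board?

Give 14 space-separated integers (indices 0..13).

Answer: 5 0 0 7 0 7 3 2 6 5 6 5 3 0

Derivation:
Move 1: P1 pit1 -> P1=[5,0,6,6,6,5](1) P2=[3,3,3,4,4,3](0)
Move 2: P2 pit0 -> P1=[5,0,6,6,6,5](1) P2=[0,4,4,5,4,3](0)
Move 3: P1 pit2 -> P1=[5,0,0,7,7,6](2) P2=[1,5,4,5,4,3](0)
Move 4: P1 pit4 -> P1=[5,0,0,7,0,7](3) P2=[2,6,5,6,5,3](0)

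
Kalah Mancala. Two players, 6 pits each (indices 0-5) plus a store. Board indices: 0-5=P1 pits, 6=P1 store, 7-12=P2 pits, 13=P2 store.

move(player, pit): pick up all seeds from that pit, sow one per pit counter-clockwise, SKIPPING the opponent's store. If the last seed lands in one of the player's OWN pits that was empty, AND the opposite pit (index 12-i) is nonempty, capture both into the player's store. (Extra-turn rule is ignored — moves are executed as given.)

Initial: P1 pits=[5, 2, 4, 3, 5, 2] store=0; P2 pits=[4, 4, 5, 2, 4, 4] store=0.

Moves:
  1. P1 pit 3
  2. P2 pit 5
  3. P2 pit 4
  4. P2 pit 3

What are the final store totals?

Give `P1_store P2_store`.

Move 1: P1 pit3 -> P1=[5,2,4,0,6,3](1) P2=[4,4,5,2,4,4](0)
Move 2: P2 pit5 -> P1=[6,3,5,0,6,3](1) P2=[4,4,5,2,4,0](1)
Move 3: P2 pit4 -> P1=[7,4,5,0,6,3](1) P2=[4,4,5,2,0,1](2)
Move 4: P2 pit3 -> P1=[7,4,5,0,6,3](1) P2=[4,4,5,0,1,2](2)

Answer: 1 2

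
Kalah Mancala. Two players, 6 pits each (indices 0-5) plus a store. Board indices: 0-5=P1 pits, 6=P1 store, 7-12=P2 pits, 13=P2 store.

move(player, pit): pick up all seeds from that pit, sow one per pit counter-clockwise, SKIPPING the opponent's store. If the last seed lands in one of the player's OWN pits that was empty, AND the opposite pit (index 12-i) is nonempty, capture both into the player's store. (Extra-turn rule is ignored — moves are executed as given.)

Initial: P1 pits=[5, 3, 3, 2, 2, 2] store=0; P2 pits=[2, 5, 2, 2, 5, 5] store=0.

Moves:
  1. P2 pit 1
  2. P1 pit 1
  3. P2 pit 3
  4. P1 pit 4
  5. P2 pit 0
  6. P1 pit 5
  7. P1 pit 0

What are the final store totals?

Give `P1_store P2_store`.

Move 1: P2 pit1 -> P1=[5,3,3,2,2,2](0) P2=[2,0,3,3,6,6](1)
Move 2: P1 pit1 -> P1=[5,0,4,3,3,2](0) P2=[2,0,3,3,6,6](1)
Move 3: P2 pit3 -> P1=[5,0,4,3,3,2](0) P2=[2,0,3,0,7,7](2)
Move 4: P1 pit4 -> P1=[5,0,4,3,0,3](1) P2=[3,0,3,0,7,7](2)
Move 5: P2 pit0 -> P1=[5,0,0,3,0,3](1) P2=[0,1,4,0,7,7](7)
Move 6: P1 pit5 -> P1=[5,0,0,3,0,0](2) P2=[1,2,4,0,7,7](7)
Move 7: P1 pit0 -> P1=[0,1,1,4,1,0](4) P2=[0,2,4,0,7,7](7)

Answer: 4 7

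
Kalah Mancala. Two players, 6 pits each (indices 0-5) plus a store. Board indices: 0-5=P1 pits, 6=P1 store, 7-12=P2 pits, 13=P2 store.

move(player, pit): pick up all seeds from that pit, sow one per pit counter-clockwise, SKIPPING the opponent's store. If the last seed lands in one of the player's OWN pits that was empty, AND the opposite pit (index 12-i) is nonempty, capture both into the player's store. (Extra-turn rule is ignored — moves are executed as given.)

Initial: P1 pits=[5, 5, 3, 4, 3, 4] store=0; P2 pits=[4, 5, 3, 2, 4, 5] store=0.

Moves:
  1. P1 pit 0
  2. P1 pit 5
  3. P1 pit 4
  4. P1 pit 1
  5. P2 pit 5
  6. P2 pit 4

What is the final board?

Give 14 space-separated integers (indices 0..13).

Move 1: P1 pit0 -> P1=[0,6,4,5,4,5](0) P2=[4,5,3,2,4,5](0)
Move 2: P1 pit5 -> P1=[0,6,4,5,4,0](1) P2=[5,6,4,3,4,5](0)
Move 3: P1 pit4 -> P1=[0,6,4,5,0,1](2) P2=[6,7,4,3,4,5](0)
Move 4: P1 pit1 -> P1=[0,0,5,6,1,2](3) P2=[7,7,4,3,4,5](0)
Move 5: P2 pit5 -> P1=[1,1,6,7,1,2](3) P2=[7,7,4,3,4,0](1)
Move 6: P2 pit4 -> P1=[2,2,6,7,1,2](3) P2=[7,7,4,3,0,1](2)

Answer: 2 2 6 7 1 2 3 7 7 4 3 0 1 2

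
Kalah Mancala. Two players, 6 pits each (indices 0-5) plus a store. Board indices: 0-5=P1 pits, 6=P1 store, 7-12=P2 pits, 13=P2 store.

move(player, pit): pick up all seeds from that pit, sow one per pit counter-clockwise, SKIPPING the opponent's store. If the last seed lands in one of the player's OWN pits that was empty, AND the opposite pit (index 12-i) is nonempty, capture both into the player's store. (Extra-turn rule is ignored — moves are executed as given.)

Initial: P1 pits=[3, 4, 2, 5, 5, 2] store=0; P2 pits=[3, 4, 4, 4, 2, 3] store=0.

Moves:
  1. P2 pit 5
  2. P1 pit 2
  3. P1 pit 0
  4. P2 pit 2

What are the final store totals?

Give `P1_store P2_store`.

Move 1: P2 pit5 -> P1=[4,5,2,5,5,2](0) P2=[3,4,4,4,2,0](1)
Move 2: P1 pit2 -> P1=[4,5,0,6,6,2](0) P2=[3,4,4,4,2,0](1)
Move 3: P1 pit0 -> P1=[0,6,1,7,7,2](0) P2=[3,4,4,4,2,0](1)
Move 4: P2 pit2 -> P1=[0,6,1,7,7,2](0) P2=[3,4,0,5,3,1](2)

Answer: 0 2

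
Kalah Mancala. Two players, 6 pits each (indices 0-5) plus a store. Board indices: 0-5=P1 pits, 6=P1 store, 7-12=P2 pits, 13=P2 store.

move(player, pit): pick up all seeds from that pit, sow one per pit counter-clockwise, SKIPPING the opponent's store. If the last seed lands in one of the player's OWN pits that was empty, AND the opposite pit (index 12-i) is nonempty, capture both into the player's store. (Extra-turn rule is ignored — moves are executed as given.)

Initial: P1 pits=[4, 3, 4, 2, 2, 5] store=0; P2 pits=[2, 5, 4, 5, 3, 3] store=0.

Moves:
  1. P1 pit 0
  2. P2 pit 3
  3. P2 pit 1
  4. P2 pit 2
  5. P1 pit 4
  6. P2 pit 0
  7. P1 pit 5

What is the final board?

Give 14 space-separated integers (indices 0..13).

Answer: 2 5 5 3 0 0 2 1 2 2 4 7 6 3

Derivation:
Move 1: P1 pit0 -> P1=[0,4,5,3,3,5](0) P2=[2,5,4,5,3,3](0)
Move 2: P2 pit3 -> P1=[1,5,5,3,3,5](0) P2=[2,5,4,0,4,4](1)
Move 3: P2 pit1 -> P1=[1,5,5,3,3,5](0) P2=[2,0,5,1,5,5](2)
Move 4: P2 pit2 -> P1=[2,5,5,3,3,5](0) P2=[2,0,0,2,6,6](3)
Move 5: P1 pit4 -> P1=[2,5,5,3,0,6](1) P2=[3,0,0,2,6,6](3)
Move 6: P2 pit0 -> P1=[2,5,5,3,0,6](1) P2=[0,1,1,3,6,6](3)
Move 7: P1 pit5 -> P1=[2,5,5,3,0,0](2) P2=[1,2,2,4,7,6](3)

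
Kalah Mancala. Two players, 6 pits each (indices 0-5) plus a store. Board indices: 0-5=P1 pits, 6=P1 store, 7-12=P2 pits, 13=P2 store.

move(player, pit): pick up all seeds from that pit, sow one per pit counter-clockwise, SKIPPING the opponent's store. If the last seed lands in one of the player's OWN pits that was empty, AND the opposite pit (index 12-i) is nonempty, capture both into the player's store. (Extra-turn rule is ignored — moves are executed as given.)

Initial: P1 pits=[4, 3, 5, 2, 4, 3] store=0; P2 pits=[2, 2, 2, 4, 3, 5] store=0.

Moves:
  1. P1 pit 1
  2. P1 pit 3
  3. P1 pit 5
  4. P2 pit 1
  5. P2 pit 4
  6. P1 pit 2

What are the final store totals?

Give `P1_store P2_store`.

Move 1: P1 pit1 -> P1=[4,0,6,3,5,3](0) P2=[2,2,2,4,3,5](0)
Move 2: P1 pit3 -> P1=[4,0,6,0,6,4](1) P2=[2,2,2,4,3,5](0)
Move 3: P1 pit5 -> P1=[4,0,6,0,6,0](2) P2=[3,3,3,4,3,5](0)
Move 4: P2 pit1 -> P1=[4,0,6,0,6,0](2) P2=[3,0,4,5,4,5](0)
Move 5: P2 pit4 -> P1=[5,1,6,0,6,0](2) P2=[3,0,4,5,0,6](1)
Move 6: P1 pit2 -> P1=[5,1,0,1,7,1](3) P2=[4,1,4,5,0,6](1)

Answer: 3 1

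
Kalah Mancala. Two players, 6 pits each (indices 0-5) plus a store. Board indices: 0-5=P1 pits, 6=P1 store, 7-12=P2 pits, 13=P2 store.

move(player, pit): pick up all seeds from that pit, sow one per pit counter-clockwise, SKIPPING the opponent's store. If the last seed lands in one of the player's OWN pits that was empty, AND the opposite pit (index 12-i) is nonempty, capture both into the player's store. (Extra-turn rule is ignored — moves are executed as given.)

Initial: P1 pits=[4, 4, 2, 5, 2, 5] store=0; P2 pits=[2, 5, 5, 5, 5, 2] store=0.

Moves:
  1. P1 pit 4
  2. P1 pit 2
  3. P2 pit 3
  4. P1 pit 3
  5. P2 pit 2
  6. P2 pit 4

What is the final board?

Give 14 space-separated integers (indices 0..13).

Move 1: P1 pit4 -> P1=[4,4,2,5,0,6](1) P2=[2,5,5,5,5,2](0)
Move 2: P1 pit2 -> P1=[4,4,0,6,0,6](7) P2=[2,0,5,5,5,2](0)
Move 3: P2 pit3 -> P1=[5,5,0,6,0,6](7) P2=[2,0,5,0,6,3](1)
Move 4: P1 pit3 -> P1=[5,5,0,0,1,7](8) P2=[3,1,6,0,6,3](1)
Move 5: P2 pit2 -> P1=[6,6,0,0,1,7](8) P2=[3,1,0,1,7,4](2)
Move 6: P2 pit4 -> P1=[7,7,1,1,2,7](8) P2=[3,1,0,1,0,5](3)

Answer: 7 7 1 1 2 7 8 3 1 0 1 0 5 3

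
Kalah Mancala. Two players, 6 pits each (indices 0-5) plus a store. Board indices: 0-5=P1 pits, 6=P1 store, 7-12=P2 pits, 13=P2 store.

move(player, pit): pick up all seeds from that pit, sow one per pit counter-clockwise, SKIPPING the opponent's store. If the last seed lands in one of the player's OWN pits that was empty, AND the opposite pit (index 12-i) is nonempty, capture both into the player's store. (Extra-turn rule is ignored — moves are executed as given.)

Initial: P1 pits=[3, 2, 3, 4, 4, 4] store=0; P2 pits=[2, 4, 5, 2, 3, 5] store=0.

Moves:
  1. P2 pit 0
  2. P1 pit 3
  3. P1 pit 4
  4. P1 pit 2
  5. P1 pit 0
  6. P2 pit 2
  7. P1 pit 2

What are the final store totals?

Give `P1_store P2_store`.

Answer: 2 1

Derivation:
Move 1: P2 pit0 -> P1=[3,2,3,4,4,4](0) P2=[0,5,6,2,3,5](0)
Move 2: P1 pit3 -> P1=[3,2,3,0,5,5](1) P2=[1,5,6,2,3,5](0)
Move 3: P1 pit4 -> P1=[3,2,3,0,0,6](2) P2=[2,6,7,2,3,5](0)
Move 4: P1 pit2 -> P1=[3,2,0,1,1,7](2) P2=[2,6,7,2,3,5](0)
Move 5: P1 pit0 -> P1=[0,3,1,2,1,7](2) P2=[2,6,7,2,3,5](0)
Move 6: P2 pit2 -> P1=[1,4,2,2,1,7](2) P2=[2,6,0,3,4,6](1)
Move 7: P1 pit2 -> P1=[1,4,0,3,2,7](2) P2=[2,6,0,3,4,6](1)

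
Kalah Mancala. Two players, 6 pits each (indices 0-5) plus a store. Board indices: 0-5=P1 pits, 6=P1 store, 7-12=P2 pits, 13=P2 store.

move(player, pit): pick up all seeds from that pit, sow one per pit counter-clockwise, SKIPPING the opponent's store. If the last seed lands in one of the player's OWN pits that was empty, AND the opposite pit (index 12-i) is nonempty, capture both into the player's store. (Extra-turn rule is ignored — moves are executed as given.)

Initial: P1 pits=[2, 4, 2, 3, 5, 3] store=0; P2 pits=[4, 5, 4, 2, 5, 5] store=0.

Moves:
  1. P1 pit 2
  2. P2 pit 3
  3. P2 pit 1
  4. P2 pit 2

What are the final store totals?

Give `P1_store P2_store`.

Move 1: P1 pit2 -> P1=[2,4,0,4,6,3](0) P2=[4,5,4,2,5,5](0)
Move 2: P2 pit3 -> P1=[2,4,0,4,6,3](0) P2=[4,5,4,0,6,6](0)
Move 3: P2 pit1 -> P1=[2,4,0,4,6,3](0) P2=[4,0,5,1,7,7](1)
Move 4: P2 pit2 -> P1=[3,4,0,4,6,3](0) P2=[4,0,0,2,8,8](2)

Answer: 0 2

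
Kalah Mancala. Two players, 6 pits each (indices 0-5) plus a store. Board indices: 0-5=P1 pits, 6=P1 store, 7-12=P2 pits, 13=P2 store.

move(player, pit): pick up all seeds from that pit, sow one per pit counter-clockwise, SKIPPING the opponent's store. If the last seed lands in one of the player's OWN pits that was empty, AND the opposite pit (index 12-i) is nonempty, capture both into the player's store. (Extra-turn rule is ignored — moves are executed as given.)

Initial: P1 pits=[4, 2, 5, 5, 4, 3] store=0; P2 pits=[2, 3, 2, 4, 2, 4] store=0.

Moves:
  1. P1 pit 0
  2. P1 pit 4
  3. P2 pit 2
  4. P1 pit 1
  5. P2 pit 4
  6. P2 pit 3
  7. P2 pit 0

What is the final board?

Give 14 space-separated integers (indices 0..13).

Move 1: P1 pit0 -> P1=[0,3,6,6,5,3](0) P2=[2,3,2,4,2,4](0)
Move 2: P1 pit4 -> P1=[0,3,6,6,0,4](1) P2=[3,4,3,4,2,4](0)
Move 3: P2 pit2 -> P1=[0,3,6,6,0,4](1) P2=[3,4,0,5,3,5](0)
Move 4: P1 pit1 -> P1=[0,0,7,7,0,4](6) P2=[3,0,0,5,3,5](0)
Move 5: P2 pit4 -> P1=[1,0,7,7,0,4](6) P2=[3,0,0,5,0,6](1)
Move 6: P2 pit3 -> P1=[2,1,7,7,0,4](6) P2=[3,0,0,0,1,7](2)
Move 7: P2 pit0 -> P1=[2,1,0,7,0,4](6) P2=[0,1,1,0,1,7](10)

Answer: 2 1 0 7 0 4 6 0 1 1 0 1 7 10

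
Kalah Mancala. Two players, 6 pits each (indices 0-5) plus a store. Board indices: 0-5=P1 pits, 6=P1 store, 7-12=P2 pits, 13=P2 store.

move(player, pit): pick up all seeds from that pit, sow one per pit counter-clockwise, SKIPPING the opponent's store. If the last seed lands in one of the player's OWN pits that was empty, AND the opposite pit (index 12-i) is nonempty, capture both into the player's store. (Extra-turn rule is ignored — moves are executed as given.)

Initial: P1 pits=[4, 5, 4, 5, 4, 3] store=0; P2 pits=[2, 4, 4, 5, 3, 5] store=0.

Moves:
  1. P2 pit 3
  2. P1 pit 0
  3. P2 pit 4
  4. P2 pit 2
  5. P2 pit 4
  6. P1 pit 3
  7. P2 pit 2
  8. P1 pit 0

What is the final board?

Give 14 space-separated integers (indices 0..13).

Move 1: P2 pit3 -> P1=[5,6,4,5,4,3](0) P2=[2,4,4,0,4,6](1)
Move 2: P1 pit0 -> P1=[0,7,5,6,5,4](0) P2=[2,4,4,0,4,6](1)
Move 3: P2 pit4 -> P1=[1,8,5,6,5,4](0) P2=[2,4,4,0,0,7](2)
Move 4: P2 pit2 -> P1=[1,8,5,6,5,4](0) P2=[2,4,0,1,1,8](3)
Move 5: P2 pit4 -> P1=[1,8,5,6,5,4](0) P2=[2,4,0,1,0,9](3)
Move 6: P1 pit3 -> P1=[1,8,5,0,6,5](1) P2=[3,5,1,1,0,9](3)
Move 7: P2 pit2 -> P1=[1,8,5,0,6,5](1) P2=[3,5,0,2,0,9](3)
Move 8: P1 pit0 -> P1=[0,9,5,0,6,5](1) P2=[3,5,0,2,0,9](3)

Answer: 0 9 5 0 6 5 1 3 5 0 2 0 9 3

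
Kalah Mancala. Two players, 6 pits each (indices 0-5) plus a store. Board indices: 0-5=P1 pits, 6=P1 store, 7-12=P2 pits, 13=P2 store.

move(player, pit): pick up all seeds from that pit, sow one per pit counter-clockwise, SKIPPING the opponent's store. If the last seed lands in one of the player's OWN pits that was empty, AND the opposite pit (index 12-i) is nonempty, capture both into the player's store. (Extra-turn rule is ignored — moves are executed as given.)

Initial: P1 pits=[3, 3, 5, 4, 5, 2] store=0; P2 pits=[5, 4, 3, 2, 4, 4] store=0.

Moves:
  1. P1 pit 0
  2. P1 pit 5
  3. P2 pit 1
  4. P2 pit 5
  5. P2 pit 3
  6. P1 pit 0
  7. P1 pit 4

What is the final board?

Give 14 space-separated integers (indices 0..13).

Answer: 0 6 7 6 0 1 2 7 1 5 0 6 1 2

Derivation:
Move 1: P1 pit0 -> P1=[0,4,6,5,5,2](0) P2=[5,4,3,2,4,4](0)
Move 2: P1 pit5 -> P1=[0,4,6,5,5,0](1) P2=[6,4,3,2,4,4](0)
Move 3: P2 pit1 -> P1=[0,4,6,5,5,0](1) P2=[6,0,4,3,5,5](0)
Move 4: P2 pit5 -> P1=[1,5,7,6,5,0](1) P2=[6,0,4,3,5,0](1)
Move 5: P2 pit3 -> P1=[1,5,7,6,5,0](1) P2=[6,0,4,0,6,1](2)
Move 6: P1 pit0 -> P1=[0,6,7,6,5,0](1) P2=[6,0,4,0,6,1](2)
Move 7: P1 pit4 -> P1=[0,6,7,6,0,1](2) P2=[7,1,5,0,6,1](2)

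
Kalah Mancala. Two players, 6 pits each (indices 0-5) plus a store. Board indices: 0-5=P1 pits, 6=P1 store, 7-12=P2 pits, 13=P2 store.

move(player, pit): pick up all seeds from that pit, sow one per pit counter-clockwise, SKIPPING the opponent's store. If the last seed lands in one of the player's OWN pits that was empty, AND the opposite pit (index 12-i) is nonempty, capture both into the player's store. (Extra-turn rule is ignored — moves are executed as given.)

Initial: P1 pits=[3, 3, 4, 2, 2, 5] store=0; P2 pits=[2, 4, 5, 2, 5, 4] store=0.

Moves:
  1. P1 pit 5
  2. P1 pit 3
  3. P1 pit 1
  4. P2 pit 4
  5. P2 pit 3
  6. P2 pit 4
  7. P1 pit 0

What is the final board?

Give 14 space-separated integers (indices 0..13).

Answer: 0 2 7 2 5 0 5 0 5 6 0 0 7 2

Derivation:
Move 1: P1 pit5 -> P1=[3,3,4,2,2,0](1) P2=[3,5,6,3,5,4](0)
Move 2: P1 pit3 -> P1=[3,3,4,0,3,0](5) P2=[0,5,6,3,5,4](0)
Move 3: P1 pit1 -> P1=[3,0,5,1,4,0](5) P2=[0,5,6,3,5,4](0)
Move 4: P2 pit4 -> P1=[4,1,6,1,4,0](5) P2=[0,5,6,3,0,5](1)
Move 5: P2 pit3 -> P1=[4,1,6,1,4,0](5) P2=[0,5,6,0,1,6](2)
Move 6: P2 pit4 -> P1=[4,1,6,1,4,0](5) P2=[0,5,6,0,0,7](2)
Move 7: P1 pit0 -> P1=[0,2,7,2,5,0](5) P2=[0,5,6,0,0,7](2)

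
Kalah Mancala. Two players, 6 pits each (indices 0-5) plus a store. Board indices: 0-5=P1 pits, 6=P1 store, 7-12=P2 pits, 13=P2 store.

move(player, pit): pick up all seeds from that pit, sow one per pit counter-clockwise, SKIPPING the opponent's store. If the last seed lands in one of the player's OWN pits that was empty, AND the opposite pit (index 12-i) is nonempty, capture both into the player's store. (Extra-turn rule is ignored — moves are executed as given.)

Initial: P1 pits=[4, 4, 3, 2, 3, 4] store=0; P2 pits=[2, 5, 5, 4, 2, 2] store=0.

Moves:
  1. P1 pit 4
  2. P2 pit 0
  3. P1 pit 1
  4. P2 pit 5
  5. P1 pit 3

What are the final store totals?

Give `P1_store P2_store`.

Answer: 2 1

Derivation:
Move 1: P1 pit4 -> P1=[4,4,3,2,0,5](1) P2=[3,5,5,4,2,2](0)
Move 2: P2 pit0 -> P1=[4,4,3,2,0,5](1) P2=[0,6,6,5,2,2](0)
Move 3: P1 pit1 -> P1=[4,0,4,3,1,6](1) P2=[0,6,6,5,2,2](0)
Move 4: P2 pit5 -> P1=[5,0,4,3,1,6](1) P2=[0,6,6,5,2,0](1)
Move 5: P1 pit3 -> P1=[5,0,4,0,2,7](2) P2=[0,6,6,5,2,0](1)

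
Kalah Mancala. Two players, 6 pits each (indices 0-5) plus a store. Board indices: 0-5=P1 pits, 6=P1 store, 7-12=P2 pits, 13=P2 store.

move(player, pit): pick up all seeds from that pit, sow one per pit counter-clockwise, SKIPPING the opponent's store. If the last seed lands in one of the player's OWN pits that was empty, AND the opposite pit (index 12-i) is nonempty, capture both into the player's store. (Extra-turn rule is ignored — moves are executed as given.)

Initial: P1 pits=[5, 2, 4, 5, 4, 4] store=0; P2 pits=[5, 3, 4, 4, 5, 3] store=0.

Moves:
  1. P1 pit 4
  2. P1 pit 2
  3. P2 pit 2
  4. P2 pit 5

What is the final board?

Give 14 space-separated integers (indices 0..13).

Move 1: P1 pit4 -> P1=[5,2,4,5,0,5](1) P2=[6,4,4,4,5,3](0)
Move 2: P1 pit2 -> P1=[5,2,0,6,1,6](2) P2=[6,4,4,4,5,3](0)
Move 3: P2 pit2 -> P1=[5,2,0,6,1,6](2) P2=[6,4,0,5,6,4](1)
Move 4: P2 pit5 -> P1=[6,3,1,6,1,6](2) P2=[6,4,0,5,6,0](2)

Answer: 6 3 1 6 1 6 2 6 4 0 5 6 0 2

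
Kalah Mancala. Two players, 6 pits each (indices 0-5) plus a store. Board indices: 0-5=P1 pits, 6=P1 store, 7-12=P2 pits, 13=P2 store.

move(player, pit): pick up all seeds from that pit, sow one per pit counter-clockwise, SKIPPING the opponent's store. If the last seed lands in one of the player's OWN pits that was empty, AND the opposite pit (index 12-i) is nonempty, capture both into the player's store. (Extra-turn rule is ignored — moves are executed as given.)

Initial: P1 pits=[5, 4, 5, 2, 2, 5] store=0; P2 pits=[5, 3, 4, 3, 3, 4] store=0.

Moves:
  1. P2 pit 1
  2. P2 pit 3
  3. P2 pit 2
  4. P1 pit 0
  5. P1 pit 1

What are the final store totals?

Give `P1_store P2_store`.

Answer: 2 2

Derivation:
Move 1: P2 pit1 -> P1=[5,4,5,2,2,5](0) P2=[5,0,5,4,4,4](0)
Move 2: P2 pit3 -> P1=[6,4,5,2,2,5](0) P2=[5,0,5,0,5,5](1)
Move 3: P2 pit2 -> P1=[7,4,5,2,2,5](0) P2=[5,0,0,1,6,6](2)
Move 4: P1 pit0 -> P1=[0,5,6,3,3,6](1) P2=[6,0,0,1,6,6](2)
Move 5: P1 pit1 -> P1=[0,0,7,4,4,7](2) P2=[6,0,0,1,6,6](2)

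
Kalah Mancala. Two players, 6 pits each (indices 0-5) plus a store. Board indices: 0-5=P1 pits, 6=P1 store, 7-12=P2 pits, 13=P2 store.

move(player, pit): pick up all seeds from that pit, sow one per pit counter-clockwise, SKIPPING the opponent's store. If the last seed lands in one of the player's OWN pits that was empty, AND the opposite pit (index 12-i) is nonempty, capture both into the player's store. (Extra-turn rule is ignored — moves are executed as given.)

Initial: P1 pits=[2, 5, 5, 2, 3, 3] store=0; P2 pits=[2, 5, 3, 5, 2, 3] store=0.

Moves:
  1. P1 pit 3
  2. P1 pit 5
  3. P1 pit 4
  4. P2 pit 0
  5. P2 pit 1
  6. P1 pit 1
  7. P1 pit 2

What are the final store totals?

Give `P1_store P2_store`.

Answer: 4 1

Derivation:
Move 1: P1 pit3 -> P1=[2,5,5,0,4,4](0) P2=[2,5,3,5,2,3](0)
Move 2: P1 pit5 -> P1=[2,5,5,0,4,0](1) P2=[3,6,4,5,2,3](0)
Move 3: P1 pit4 -> P1=[2,5,5,0,0,1](2) P2=[4,7,4,5,2,3](0)
Move 4: P2 pit0 -> P1=[2,5,5,0,0,1](2) P2=[0,8,5,6,3,3](0)
Move 5: P2 pit1 -> P1=[3,6,6,0,0,1](2) P2=[0,0,6,7,4,4](1)
Move 6: P1 pit1 -> P1=[3,0,7,1,1,2](3) P2=[1,0,6,7,4,4](1)
Move 7: P1 pit2 -> P1=[3,0,0,2,2,3](4) P2=[2,1,7,7,4,4](1)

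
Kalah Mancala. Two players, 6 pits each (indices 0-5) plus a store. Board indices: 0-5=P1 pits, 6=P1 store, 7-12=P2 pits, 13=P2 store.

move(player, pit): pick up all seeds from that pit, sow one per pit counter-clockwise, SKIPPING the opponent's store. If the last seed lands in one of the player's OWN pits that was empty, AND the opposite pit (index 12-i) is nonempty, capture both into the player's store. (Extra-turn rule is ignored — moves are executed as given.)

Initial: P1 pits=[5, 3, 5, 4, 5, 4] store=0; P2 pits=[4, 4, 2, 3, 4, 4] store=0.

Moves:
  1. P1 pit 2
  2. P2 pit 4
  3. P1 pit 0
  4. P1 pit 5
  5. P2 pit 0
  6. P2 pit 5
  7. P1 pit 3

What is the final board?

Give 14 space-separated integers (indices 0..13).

Move 1: P1 pit2 -> P1=[5,3,0,5,6,5](1) P2=[5,4,2,3,4,4](0)
Move 2: P2 pit4 -> P1=[6,4,0,5,6,5](1) P2=[5,4,2,3,0,5](1)
Move 3: P1 pit0 -> P1=[0,5,1,6,7,6](2) P2=[5,4,2,3,0,5](1)
Move 4: P1 pit5 -> P1=[0,5,1,6,7,0](3) P2=[6,5,3,4,1,5](1)
Move 5: P2 pit0 -> P1=[0,5,1,6,7,0](3) P2=[0,6,4,5,2,6](2)
Move 6: P2 pit5 -> P1=[1,6,2,7,8,0](3) P2=[0,6,4,5,2,0](3)
Move 7: P1 pit3 -> P1=[1,6,2,0,9,1](4) P2=[1,7,5,6,2,0](3)

Answer: 1 6 2 0 9 1 4 1 7 5 6 2 0 3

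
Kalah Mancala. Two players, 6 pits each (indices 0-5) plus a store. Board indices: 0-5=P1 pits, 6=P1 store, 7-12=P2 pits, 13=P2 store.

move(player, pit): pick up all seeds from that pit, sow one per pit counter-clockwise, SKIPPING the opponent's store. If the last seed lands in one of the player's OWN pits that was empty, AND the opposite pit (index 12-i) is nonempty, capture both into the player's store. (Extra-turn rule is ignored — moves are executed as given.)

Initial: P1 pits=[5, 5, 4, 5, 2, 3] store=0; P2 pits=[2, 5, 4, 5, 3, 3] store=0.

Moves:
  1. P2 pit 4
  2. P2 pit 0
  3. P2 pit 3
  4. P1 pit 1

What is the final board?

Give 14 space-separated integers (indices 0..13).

Move 1: P2 pit4 -> P1=[6,5,4,5,2,3](0) P2=[2,5,4,5,0,4](1)
Move 2: P2 pit0 -> P1=[6,5,4,5,2,3](0) P2=[0,6,5,5,0,4](1)
Move 3: P2 pit3 -> P1=[7,6,4,5,2,3](0) P2=[0,6,5,0,1,5](2)
Move 4: P1 pit1 -> P1=[7,0,5,6,3,4](1) P2=[1,6,5,0,1,5](2)

Answer: 7 0 5 6 3 4 1 1 6 5 0 1 5 2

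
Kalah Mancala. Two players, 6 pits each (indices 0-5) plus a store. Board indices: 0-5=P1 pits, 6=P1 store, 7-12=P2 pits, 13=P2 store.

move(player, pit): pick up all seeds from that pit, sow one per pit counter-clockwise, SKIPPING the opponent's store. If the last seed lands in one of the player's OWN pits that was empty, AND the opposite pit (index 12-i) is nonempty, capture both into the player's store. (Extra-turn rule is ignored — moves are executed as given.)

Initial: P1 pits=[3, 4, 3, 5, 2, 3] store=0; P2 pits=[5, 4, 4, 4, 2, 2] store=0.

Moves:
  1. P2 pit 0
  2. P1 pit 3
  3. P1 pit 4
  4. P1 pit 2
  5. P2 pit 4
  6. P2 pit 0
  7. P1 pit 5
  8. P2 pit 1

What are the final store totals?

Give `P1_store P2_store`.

Move 1: P2 pit0 -> P1=[3,4,3,5,2,3](0) P2=[0,5,5,5,3,3](0)
Move 2: P1 pit3 -> P1=[3,4,3,0,3,4](1) P2=[1,6,5,5,3,3](0)
Move 3: P1 pit4 -> P1=[3,4,3,0,0,5](2) P2=[2,6,5,5,3,3](0)
Move 4: P1 pit2 -> P1=[3,4,0,1,1,6](2) P2=[2,6,5,5,3,3](0)
Move 5: P2 pit4 -> P1=[4,4,0,1,1,6](2) P2=[2,6,5,5,0,4](1)
Move 6: P2 pit0 -> P1=[4,4,0,1,1,6](2) P2=[0,7,6,5,0,4](1)
Move 7: P1 pit5 -> P1=[4,4,0,1,1,0](3) P2=[1,8,7,6,1,4](1)
Move 8: P2 pit1 -> P1=[5,5,1,1,1,0](3) P2=[1,0,8,7,2,5](2)

Answer: 3 2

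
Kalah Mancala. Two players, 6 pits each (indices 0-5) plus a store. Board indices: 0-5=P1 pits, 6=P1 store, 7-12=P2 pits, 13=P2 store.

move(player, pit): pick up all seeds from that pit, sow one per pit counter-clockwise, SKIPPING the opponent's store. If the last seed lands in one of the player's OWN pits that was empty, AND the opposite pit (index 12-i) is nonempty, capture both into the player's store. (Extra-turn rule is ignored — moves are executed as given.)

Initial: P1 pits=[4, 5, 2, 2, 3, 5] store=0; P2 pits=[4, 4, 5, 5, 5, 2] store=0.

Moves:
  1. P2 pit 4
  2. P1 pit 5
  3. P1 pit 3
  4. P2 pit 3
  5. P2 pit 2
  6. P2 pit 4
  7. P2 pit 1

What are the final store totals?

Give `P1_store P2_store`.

Answer: 7 5

Derivation:
Move 1: P2 pit4 -> P1=[5,6,3,2,3,5](0) P2=[4,4,5,5,0,3](1)
Move 2: P1 pit5 -> P1=[5,6,3,2,3,0](1) P2=[5,5,6,6,0,3](1)
Move 3: P1 pit3 -> P1=[5,6,3,0,4,0](7) P2=[0,5,6,6,0,3](1)
Move 4: P2 pit3 -> P1=[6,7,4,0,4,0](7) P2=[0,5,6,0,1,4](2)
Move 5: P2 pit2 -> P1=[7,8,4,0,4,0](7) P2=[0,5,0,1,2,5](3)
Move 6: P2 pit4 -> P1=[7,8,4,0,4,0](7) P2=[0,5,0,1,0,6](4)
Move 7: P2 pit1 -> P1=[7,8,4,0,4,0](7) P2=[0,0,1,2,1,7](5)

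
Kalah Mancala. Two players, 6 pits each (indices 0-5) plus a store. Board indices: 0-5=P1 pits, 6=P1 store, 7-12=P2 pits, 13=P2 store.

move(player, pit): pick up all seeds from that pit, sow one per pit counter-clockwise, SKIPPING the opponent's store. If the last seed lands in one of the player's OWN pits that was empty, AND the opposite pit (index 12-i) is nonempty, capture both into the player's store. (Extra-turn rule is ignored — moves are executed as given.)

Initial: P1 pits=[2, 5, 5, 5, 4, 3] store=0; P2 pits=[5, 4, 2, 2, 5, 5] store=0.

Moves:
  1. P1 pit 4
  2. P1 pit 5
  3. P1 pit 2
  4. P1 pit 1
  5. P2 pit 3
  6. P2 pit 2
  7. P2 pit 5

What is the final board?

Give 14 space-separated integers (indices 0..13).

Answer: 3 1 2 8 3 3 4 8 6 0 1 7 0 1

Derivation:
Move 1: P1 pit4 -> P1=[2,5,5,5,0,4](1) P2=[6,5,2,2,5,5](0)
Move 2: P1 pit5 -> P1=[2,5,5,5,0,0](2) P2=[7,6,3,2,5,5](0)
Move 3: P1 pit2 -> P1=[2,5,0,6,1,1](3) P2=[8,6,3,2,5,5](0)
Move 4: P1 pit1 -> P1=[2,0,1,7,2,2](4) P2=[8,6,3,2,5,5](0)
Move 5: P2 pit3 -> P1=[2,0,1,7,2,2](4) P2=[8,6,3,0,6,6](0)
Move 6: P2 pit2 -> P1=[2,0,1,7,2,2](4) P2=[8,6,0,1,7,7](0)
Move 7: P2 pit5 -> P1=[3,1,2,8,3,3](4) P2=[8,6,0,1,7,0](1)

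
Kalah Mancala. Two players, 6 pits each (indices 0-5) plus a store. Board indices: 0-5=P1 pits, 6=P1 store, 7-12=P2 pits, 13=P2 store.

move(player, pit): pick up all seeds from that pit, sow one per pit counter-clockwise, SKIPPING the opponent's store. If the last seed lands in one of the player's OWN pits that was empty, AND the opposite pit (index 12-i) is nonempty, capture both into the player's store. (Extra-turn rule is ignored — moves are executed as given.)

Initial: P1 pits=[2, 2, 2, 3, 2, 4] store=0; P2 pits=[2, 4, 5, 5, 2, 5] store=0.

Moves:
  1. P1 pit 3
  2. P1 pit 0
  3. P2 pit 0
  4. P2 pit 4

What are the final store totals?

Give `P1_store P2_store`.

Answer: 1 1

Derivation:
Move 1: P1 pit3 -> P1=[2,2,2,0,3,5](1) P2=[2,4,5,5,2,5](0)
Move 2: P1 pit0 -> P1=[0,3,3,0,3,5](1) P2=[2,4,5,5,2,5](0)
Move 3: P2 pit0 -> P1=[0,3,3,0,3,5](1) P2=[0,5,6,5,2,5](0)
Move 4: P2 pit4 -> P1=[0,3,3,0,3,5](1) P2=[0,5,6,5,0,6](1)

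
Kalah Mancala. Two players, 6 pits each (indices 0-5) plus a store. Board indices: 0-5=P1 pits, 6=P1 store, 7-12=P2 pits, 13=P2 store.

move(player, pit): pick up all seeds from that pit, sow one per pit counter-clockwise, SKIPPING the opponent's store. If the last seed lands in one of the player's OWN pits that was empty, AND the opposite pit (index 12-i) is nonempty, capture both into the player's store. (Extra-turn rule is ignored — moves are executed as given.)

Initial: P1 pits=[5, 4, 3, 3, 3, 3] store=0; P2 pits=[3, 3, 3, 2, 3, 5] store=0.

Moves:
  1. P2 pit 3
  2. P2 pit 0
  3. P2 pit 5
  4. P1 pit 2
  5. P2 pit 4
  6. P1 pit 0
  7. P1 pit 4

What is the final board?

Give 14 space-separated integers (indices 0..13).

Move 1: P2 pit3 -> P1=[5,4,3,3,3,3](0) P2=[3,3,3,0,4,6](0)
Move 2: P2 pit0 -> P1=[5,4,0,3,3,3](0) P2=[0,4,4,0,4,6](4)
Move 3: P2 pit5 -> P1=[6,5,1,4,4,3](0) P2=[0,4,4,0,4,0](5)
Move 4: P1 pit2 -> P1=[6,5,0,5,4,3](0) P2=[0,4,4,0,4,0](5)
Move 5: P2 pit4 -> P1=[7,6,0,5,4,3](0) P2=[0,4,4,0,0,1](6)
Move 6: P1 pit0 -> P1=[0,7,1,6,5,4](1) P2=[1,4,4,0,0,1](6)
Move 7: P1 pit4 -> P1=[0,7,1,6,0,5](2) P2=[2,5,5,0,0,1](6)

Answer: 0 7 1 6 0 5 2 2 5 5 0 0 1 6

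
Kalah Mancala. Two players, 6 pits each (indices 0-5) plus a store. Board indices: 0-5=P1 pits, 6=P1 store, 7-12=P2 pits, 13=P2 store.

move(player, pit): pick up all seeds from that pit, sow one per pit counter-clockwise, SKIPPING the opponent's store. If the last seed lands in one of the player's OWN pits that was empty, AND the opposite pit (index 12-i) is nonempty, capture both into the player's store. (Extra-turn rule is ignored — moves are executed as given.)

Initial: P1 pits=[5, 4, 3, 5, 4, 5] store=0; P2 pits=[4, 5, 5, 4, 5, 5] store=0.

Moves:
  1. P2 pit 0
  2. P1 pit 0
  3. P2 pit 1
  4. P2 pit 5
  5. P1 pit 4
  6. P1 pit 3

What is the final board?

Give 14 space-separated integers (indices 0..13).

Answer: 2 6 5 0 1 8 2 2 2 9 8 7 0 2

Derivation:
Move 1: P2 pit0 -> P1=[5,4,3,5,4,5](0) P2=[0,6,6,5,6,5](0)
Move 2: P1 pit0 -> P1=[0,5,4,6,5,6](0) P2=[0,6,6,5,6,5](0)
Move 3: P2 pit1 -> P1=[1,5,4,6,5,6](0) P2=[0,0,7,6,7,6](1)
Move 4: P2 pit5 -> P1=[2,6,5,7,6,6](0) P2=[0,0,7,6,7,0](2)
Move 5: P1 pit4 -> P1=[2,6,5,7,0,7](1) P2=[1,1,8,7,7,0](2)
Move 6: P1 pit3 -> P1=[2,6,5,0,1,8](2) P2=[2,2,9,8,7,0](2)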